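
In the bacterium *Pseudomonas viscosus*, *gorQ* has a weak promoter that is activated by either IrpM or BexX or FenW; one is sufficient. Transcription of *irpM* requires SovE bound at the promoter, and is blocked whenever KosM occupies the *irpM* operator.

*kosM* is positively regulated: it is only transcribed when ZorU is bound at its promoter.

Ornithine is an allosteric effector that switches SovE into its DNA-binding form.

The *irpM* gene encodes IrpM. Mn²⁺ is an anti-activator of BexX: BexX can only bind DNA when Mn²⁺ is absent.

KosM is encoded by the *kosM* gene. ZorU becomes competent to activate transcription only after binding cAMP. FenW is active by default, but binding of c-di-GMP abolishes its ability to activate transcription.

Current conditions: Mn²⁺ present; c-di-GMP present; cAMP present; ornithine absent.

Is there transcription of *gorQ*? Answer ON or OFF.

Ornithine is absent, so SovE is inactive.
cAMP is present, so ZorU is active.
No repressor is bound and ZorU is active, so *kosM* is transcribed.
So KosM is produced and active.
With repressor KosM bound, *irpM* is not transcribed.
So IrpM is not produced.
Mn²⁺ is present, so BexX is inactive.
c-di-GMP is present, so FenW is inactive.
No activator is available at the *gorQ* promoter, so *gorQ* is not transcribed.

OFF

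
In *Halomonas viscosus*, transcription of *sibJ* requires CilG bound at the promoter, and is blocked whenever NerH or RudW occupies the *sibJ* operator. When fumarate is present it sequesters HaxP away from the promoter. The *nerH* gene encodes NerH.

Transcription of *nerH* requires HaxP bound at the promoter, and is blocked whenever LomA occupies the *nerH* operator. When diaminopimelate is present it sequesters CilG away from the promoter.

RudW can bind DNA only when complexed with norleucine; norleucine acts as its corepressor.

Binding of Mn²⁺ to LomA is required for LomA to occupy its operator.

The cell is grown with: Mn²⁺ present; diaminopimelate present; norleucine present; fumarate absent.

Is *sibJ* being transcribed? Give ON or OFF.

Diaminopimelate is present, so CilG is inactive.
Mn²⁺ is present, so LomA is active.
Fumarate is absent, so HaxP is active.
With repressor LomA bound, *nerH* is not transcribed.
So NerH is not produced.
Norleucine is present, so RudW is active.
With repressor RudW bound, *sibJ* is not transcribed.

OFF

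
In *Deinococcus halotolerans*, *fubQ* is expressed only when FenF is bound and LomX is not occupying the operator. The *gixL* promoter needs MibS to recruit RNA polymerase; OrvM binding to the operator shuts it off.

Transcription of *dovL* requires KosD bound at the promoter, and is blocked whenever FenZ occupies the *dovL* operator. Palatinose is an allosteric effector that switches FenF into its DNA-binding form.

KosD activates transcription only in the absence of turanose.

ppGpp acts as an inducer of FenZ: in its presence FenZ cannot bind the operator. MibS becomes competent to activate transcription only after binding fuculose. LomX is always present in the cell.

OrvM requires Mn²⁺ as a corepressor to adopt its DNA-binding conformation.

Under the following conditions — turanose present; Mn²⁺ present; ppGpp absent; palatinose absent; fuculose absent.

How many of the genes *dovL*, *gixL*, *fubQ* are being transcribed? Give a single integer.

0

Turanose is present, so KosD is inactive.
ppGpp is absent, so FenZ is active.
With repressor FenZ bound, *dovL* is not transcribed.
→ *dovL* is OFF.
Fuculose is absent, so MibS is inactive.
Mn²⁺ is present, so OrvM is active.
With repressor OrvM bound, *gixL* is not transcribed.
→ *gixL* is OFF.
LomX is produced constitutively and is active.
Palatinose is absent, so FenF is inactive.
With repressor LomX bound, *fubQ* is not transcribed.
→ *fubQ* is OFF.
0 of the 3 genes are transcribed.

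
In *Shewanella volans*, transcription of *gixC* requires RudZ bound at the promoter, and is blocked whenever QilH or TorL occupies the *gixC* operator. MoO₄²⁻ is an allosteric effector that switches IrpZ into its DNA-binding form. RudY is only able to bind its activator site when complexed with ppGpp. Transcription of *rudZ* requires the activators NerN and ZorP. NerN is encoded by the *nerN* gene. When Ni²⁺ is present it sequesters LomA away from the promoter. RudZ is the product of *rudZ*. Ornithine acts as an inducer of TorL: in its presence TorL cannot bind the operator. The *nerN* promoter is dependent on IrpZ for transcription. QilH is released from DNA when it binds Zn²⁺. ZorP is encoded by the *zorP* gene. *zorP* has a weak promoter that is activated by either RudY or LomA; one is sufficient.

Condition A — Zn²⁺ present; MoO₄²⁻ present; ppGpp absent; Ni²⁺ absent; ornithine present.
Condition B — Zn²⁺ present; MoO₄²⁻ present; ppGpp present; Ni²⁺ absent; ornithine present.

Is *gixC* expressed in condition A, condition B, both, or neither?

Condition A:
Zn²⁺ is present, so QilH is inactive.
MoO₄²⁻ is present, so IrpZ is active.
No repressor is bound and IrpZ is active, so *nerN* is transcribed.
So NerN is produced and active.
ppGpp is absent, so RudY is inactive.
Ni²⁺ is absent, so LomA is active.
Activator LomA is present, so *zorP* is transcribed.
So ZorP is produced and active.
No repressor is bound and NerN and ZorP are active, so *rudZ* is transcribed.
So RudZ is produced and active.
Ornithine is present, so TorL is inactive.
No repressor is bound and RudZ is active, so *gixC* is transcribed.
→ *gixC* is ON in A.
Condition B:
Zn²⁺ is present, so QilH is inactive.
MoO₄²⁻ is present, so IrpZ is active.
No repressor is bound and IrpZ is active, so *nerN* is transcribed.
So NerN is produced and active.
ppGpp is present, so RudY is active.
Ni²⁺ is absent, so LomA is active.
Activator RudY is present, so *zorP* is transcribed.
So ZorP is produced and active.
No repressor is bound and NerN and ZorP are active, so *rudZ* is transcribed.
So RudZ is produced and active.
Ornithine is present, so TorL is inactive.
No repressor is bound and RudZ is active, so *gixC* is transcribed.
→ *gixC* is ON in B.

both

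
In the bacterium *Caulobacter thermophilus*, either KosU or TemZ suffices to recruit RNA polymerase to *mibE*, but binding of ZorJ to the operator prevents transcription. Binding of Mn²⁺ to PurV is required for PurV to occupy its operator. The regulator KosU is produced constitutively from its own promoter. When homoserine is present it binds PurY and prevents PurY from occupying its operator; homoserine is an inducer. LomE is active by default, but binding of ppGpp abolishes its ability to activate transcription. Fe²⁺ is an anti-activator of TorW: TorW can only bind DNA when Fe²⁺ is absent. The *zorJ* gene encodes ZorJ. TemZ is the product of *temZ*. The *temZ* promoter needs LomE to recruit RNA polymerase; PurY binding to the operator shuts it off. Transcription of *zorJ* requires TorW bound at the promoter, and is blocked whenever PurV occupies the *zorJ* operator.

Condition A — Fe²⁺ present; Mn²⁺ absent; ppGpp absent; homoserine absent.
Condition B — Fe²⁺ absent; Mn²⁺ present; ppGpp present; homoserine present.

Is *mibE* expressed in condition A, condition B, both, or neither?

Condition A:
KosU is produced constitutively and is active.
Fe²⁺ is present, so TorW is inactive.
Mn²⁺ is absent, so PurV is inactive.
Required activator TorW is absent, so *zorJ* is not transcribed.
So ZorJ is not produced.
ppGpp is absent, so LomE is active.
Homoserine is absent, so PurY is active.
With repressor PurY bound, *temZ* is not transcribed.
So TemZ is not produced.
Activator KosU is present, so *mibE* is transcribed.
→ *mibE* is ON in A.
Condition B:
KosU is produced constitutively and is active.
Fe²⁺ is absent, so TorW is active.
Mn²⁺ is present, so PurV is active.
With repressor PurV bound, *zorJ* is not transcribed.
So ZorJ is not produced.
ppGpp is present, so LomE is inactive.
Homoserine is present, so PurY is inactive.
Required activator LomE is absent, so *temZ* is not transcribed.
So TemZ is not produced.
Activator KosU is present, so *mibE* is transcribed.
→ *mibE* is ON in B.

both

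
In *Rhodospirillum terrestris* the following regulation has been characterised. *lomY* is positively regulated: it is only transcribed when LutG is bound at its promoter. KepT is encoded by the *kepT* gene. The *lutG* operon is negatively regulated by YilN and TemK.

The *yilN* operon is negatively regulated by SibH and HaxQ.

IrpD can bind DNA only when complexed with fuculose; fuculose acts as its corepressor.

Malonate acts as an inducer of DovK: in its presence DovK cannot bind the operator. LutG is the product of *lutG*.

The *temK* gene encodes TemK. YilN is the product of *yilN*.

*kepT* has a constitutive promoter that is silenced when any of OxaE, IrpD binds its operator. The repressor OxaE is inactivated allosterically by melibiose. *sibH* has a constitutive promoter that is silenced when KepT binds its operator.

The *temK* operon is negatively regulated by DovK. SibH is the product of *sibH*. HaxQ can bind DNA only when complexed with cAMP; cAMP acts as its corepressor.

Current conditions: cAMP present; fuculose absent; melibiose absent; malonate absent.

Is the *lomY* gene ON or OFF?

Melibiose is absent, so OxaE is active.
Fuculose is absent, so IrpD is inactive.
With repressor OxaE bound, *kepT* is not transcribed.
So KepT is not produced.
With no repressor bound, *sibH* is transcribed.
So SibH is produced and active.
cAMP is present, so HaxQ is active.
With repressor SibH bound, *yilN* is not transcribed.
So YilN is not produced.
Malonate is absent, so DovK is active.
With repressor DovK bound, *temK* is not transcribed.
So TemK is not produced.
With no repressor bound, *lutG* is transcribed.
So LutG is produced and active.
No repressor is bound and LutG is active, so *lomY* is transcribed.

ON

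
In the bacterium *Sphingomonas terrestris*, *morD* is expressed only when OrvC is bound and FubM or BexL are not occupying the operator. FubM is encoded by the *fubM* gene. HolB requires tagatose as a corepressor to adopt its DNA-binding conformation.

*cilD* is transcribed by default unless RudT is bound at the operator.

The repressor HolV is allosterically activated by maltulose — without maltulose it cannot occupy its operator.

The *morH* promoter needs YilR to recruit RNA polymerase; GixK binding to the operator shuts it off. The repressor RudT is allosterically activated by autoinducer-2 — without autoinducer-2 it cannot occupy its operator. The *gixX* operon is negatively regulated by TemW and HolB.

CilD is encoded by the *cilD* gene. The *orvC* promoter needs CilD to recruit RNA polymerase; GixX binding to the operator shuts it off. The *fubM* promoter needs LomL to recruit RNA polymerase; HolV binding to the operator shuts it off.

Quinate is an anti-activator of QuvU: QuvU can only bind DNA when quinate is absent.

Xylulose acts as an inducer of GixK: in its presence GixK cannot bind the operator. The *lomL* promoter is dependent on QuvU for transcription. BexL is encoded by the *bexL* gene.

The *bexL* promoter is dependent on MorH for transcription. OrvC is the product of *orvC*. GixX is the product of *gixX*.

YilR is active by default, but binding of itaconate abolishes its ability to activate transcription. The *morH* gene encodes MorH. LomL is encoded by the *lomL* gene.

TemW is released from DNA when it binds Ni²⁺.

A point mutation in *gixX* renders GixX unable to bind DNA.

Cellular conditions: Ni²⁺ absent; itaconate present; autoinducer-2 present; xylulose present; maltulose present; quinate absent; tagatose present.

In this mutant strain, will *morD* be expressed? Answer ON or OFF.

GixX is non-functional in this strain, so it has no effect.
Autoinducer-2 is present, so RudT is active.
With repressor RudT bound, *cilD* is not transcribed.
So CilD is not produced.
Required activator CilD is absent, so *orvC* is not transcribed.
So OrvC is not produced.
Quinate is absent, so QuvU is active.
No repressor is bound and QuvU is active, so *lomL* is transcribed.
So LomL is produced and active.
Maltulose is present, so HolV is active.
With repressor HolV bound, *fubM* is not transcribed.
So FubM is not produced.
Xylulose is present, so GixK is inactive.
Itaconate is present, so YilR is inactive.
Required activator YilR is absent, so *morH* is not transcribed.
So MorH is not produced.
Required activator MorH is absent, so *bexL* is not transcribed.
So BexL is not produced.
Required activator OrvC is absent, so *morD* is not transcribed.

OFF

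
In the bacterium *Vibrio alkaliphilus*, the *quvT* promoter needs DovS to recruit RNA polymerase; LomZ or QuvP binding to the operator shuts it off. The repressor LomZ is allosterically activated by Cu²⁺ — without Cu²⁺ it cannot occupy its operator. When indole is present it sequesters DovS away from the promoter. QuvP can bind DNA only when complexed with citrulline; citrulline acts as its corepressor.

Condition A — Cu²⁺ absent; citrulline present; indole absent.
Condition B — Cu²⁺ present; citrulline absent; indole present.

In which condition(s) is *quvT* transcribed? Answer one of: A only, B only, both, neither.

Condition A:
Cu²⁺ is absent, so LomZ is inactive.
Citrulline is present, so QuvP is active.
Indole is absent, so DovS is active.
With repressor QuvP bound, *quvT* is not transcribed.
→ *quvT* is OFF in A.
Condition B:
Cu²⁺ is present, so LomZ is active.
Citrulline is absent, so QuvP is inactive.
Indole is present, so DovS is inactive.
With repressor LomZ bound, *quvT* is not transcribed.
→ *quvT* is OFF in B.

neither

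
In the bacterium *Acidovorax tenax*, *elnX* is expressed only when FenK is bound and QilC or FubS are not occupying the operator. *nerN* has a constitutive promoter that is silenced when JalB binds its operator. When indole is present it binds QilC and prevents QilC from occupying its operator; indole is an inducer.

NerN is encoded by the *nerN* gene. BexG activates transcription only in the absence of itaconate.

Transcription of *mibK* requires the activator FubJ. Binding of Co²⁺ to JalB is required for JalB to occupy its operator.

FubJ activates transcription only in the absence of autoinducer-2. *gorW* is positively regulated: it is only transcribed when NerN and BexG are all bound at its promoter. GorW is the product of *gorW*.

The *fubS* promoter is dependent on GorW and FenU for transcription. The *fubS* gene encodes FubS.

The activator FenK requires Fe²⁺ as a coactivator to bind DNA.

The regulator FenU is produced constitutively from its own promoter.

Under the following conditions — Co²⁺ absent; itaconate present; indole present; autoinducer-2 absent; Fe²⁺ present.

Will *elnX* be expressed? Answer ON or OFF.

ON

Indole is present, so QilC is inactive.
Fe²⁺ is present, so FenK is active.
Co²⁺ is absent, so JalB is inactive.
With no repressor bound, *nerN* is transcribed.
So NerN is produced and active.
Itaconate is present, so BexG is inactive.
Required activator BexG is absent, so *gorW* is not transcribed.
So GorW is not produced.
FenU is produced constitutively and is active.
Required activator GorW is absent, so *fubS* is not transcribed.
So FubS is not produced.
No repressor is bound and FenK is active, so *elnX* is transcribed.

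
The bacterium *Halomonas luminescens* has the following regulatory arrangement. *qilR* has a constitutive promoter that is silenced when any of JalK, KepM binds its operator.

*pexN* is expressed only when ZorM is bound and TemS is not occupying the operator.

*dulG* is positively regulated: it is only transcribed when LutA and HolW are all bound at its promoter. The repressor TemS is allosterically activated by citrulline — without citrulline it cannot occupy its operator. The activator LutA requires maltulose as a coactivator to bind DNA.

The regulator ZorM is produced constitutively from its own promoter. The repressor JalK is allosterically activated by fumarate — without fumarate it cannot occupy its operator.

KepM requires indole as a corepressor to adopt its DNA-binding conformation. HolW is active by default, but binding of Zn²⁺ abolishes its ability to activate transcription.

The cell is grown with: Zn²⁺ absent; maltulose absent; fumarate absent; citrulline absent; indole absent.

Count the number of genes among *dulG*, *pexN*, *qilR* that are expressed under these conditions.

Maltulose is absent, so LutA is inactive.
Zn²⁺ is absent, so HolW is active.
Required activator LutA is absent, so *dulG* is not transcribed.
→ *dulG* is OFF.
ZorM is produced constitutively and is active.
Citrulline is absent, so TemS is inactive.
No repressor is bound and ZorM is active, so *pexN* is transcribed.
→ *pexN* is ON.
Fumarate is absent, so JalK is inactive.
Indole is absent, so KepM is inactive.
With no repressor bound, *qilR* is transcribed.
→ *qilR* is ON.
2 of the 3 genes are transcribed.

2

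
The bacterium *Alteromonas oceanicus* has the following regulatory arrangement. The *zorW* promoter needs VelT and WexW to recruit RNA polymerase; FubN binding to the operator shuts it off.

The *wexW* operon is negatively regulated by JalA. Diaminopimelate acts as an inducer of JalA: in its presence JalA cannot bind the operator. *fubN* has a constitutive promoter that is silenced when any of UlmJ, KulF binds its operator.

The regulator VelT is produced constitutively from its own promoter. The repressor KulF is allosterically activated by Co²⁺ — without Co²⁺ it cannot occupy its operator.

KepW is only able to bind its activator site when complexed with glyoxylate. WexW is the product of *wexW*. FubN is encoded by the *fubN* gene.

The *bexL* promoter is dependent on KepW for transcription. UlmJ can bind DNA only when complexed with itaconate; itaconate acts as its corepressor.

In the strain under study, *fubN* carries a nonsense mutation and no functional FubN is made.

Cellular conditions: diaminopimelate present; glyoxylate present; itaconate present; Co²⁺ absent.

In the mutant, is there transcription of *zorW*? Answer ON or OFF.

ON

VelT is produced constitutively and is active.
Diaminopimelate is present, so JalA is inactive.
With no repressor bound, *wexW* is transcribed.
So WexW is produced and active.
FubN is non-functional in this strain, so it has no effect.
No repressor is bound and VelT and WexW are active, so *zorW* is transcribed.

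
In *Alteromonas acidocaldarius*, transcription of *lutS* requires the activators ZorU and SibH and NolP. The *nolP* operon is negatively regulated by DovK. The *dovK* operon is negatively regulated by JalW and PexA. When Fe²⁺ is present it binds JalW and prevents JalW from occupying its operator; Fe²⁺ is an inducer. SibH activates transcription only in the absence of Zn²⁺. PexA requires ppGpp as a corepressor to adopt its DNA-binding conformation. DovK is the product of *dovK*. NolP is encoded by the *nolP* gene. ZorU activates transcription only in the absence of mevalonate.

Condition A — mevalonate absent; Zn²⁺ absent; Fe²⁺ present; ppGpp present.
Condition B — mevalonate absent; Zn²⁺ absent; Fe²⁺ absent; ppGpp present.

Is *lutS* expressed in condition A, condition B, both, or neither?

both

Condition A:
Mevalonate is absent, so ZorU is active.
Zn²⁺ is absent, so SibH is active.
Fe²⁺ is present, so JalW is inactive.
ppGpp is present, so PexA is active.
With repressor PexA bound, *dovK* is not transcribed.
So DovK is not produced.
With no repressor bound, *nolP* is transcribed.
So NolP is produced and active.
No repressor is bound and ZorU and SibH and NolP are active, so *lutS* is transcribed.
→ *lutS* is ON in A.
Condition B:
Mevalonate is absent, so ZorU is active.
Zn²⁺ is absent, so SibH is active.
Fe²⁺ is absent, so JalW is active.
ppGpp is present, so PexA is active.
With repressor JalW bound, *dovK* is not transcribed.
So DovK is not produced.
With no repressor bound, *nolP* is transcribed.
So NolP is produced and active.
No repressor is bound and ZorU and SibH and NolP are active, so *lutS* is transcribed.
→ *lutS* is ON in B.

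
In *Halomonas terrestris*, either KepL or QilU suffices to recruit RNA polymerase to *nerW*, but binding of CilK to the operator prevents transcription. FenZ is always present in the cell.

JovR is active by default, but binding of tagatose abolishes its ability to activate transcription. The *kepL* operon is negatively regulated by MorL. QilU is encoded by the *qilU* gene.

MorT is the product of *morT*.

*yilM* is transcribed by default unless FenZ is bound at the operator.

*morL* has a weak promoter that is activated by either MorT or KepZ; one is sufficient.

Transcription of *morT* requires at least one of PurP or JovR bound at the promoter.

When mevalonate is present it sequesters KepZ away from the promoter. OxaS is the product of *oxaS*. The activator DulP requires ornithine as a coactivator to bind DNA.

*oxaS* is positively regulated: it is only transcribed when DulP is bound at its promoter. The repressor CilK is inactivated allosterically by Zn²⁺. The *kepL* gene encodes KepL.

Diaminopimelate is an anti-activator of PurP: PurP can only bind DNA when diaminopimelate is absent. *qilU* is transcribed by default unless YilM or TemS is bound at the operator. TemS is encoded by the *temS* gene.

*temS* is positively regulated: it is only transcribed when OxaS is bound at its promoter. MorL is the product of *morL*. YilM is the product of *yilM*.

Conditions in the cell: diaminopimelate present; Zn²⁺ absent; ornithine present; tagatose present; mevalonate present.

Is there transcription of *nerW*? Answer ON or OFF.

OFF

Diaminopimelate is present, so PurP is inactive.
Tagatose is present, so JovR is inactive.
No activator is available at the *morT* promoter, so *morT* is not transcribed.
So MorT is not produced.
Mevalonate is present, so KepZ is inactive.
No activator is available at the *morL* promoter, so *morL* is not transcribed.
So MorL is not produced.
With no repressor bound, *kepL* is transcribed.
So KepL is produced and active.
Zn²⁺ is absent, so CilK is active.
FenZ is produced constitutively and is active.
With repressor FenZ bound, *yilM* is not transcribed.
So YilM is not produced.
Ornithine is present, so DulP is active.
No repressor is bound and DulP is active, so *oxaS* is transcribed.
So OxaS is produced and active.
No repressor is bound and OxaS is active, so *temS* is transcribed.
So TemS is produced and active.
With repressor TemS bound, *qilU* is not transcribed.
So QilU is not produced.
With repressor CilK bound, *nerW* is not transcribed.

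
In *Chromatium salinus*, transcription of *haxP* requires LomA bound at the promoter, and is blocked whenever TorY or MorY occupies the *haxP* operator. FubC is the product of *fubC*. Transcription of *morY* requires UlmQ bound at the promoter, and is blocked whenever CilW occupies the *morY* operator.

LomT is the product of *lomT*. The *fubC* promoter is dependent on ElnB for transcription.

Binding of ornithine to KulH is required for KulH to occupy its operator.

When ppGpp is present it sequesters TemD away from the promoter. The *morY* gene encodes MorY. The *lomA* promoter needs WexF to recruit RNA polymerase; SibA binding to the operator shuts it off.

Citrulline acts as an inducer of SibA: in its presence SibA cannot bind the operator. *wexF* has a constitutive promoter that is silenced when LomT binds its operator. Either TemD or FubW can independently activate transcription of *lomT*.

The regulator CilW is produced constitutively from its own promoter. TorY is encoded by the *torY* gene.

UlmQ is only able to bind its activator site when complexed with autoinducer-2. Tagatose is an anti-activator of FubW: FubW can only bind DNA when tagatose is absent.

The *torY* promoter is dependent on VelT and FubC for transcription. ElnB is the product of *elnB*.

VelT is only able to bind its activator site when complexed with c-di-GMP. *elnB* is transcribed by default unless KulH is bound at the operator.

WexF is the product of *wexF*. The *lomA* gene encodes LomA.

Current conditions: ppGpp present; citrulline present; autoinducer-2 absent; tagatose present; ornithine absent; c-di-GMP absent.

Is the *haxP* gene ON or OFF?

c-di-GMP is absent, so VelT is inactive.
Ornithine is absent, so KulH is inactive.
With no repressor bound, *elnB* is transcribed.
So ElnB is produced and active.
No repressor is bound and ElnB is active, so *fubC* is transcribed.
So FubC is produced and active.
Required activator VelT is absent, so *torY* is not transcribed.
So TorY is not produced.
CilW is produced constitutively and is active.
Autoinducer-2 is absent, so UlmQ is inactive.
With repressor CilW bound, *morY* is not transcribed.
So MorY is not produced.
ppGpp is present, so TemD is inactive.
Tagatose is present, so FubW is inactive.
No activator is available at the *lomT* promoter, so *lomT* is not transcribed.
So LomT is not produced.
With no repressor bound, *wexF* is transcribed.
So WexF is produced and active.
Citrulline is present, so SibA is inactive.
No repressor is bound and WexF is active, so *lomA* is transcribed.
So LomA is produced and active.
No repressor is bound and LomA is active, so *haxP* is transcribed.

ON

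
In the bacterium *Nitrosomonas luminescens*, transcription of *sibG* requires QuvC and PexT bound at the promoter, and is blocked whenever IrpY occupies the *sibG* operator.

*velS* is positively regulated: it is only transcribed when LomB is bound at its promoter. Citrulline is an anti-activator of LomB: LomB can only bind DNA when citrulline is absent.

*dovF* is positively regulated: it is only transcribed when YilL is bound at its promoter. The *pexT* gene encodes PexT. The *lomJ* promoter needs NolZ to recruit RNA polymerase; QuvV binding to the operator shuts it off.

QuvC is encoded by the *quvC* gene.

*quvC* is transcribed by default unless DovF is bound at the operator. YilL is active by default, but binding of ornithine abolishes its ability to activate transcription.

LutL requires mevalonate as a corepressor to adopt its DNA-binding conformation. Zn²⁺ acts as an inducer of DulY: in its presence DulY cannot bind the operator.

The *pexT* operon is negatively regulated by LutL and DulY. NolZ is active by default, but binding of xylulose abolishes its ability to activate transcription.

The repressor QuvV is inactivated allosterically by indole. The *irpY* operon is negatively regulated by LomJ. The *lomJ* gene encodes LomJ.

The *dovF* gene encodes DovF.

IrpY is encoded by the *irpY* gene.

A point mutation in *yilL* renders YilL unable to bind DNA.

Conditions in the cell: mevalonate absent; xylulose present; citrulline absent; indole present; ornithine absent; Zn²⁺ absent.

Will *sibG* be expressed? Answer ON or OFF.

OFF

YilL is non-functional in this strain, so it has no effect.
Required activator YilL is absent, so *dovF* is not transcribed.
So DovF is not produced.
With no repressor bound, *quvC* is transcribed.
So QuvC is produced and active.
Mevalonate is absent, so LutL is inactive.
Zn²⁺ is absent, so DulY is active.
With repressor DulY bound, *pexT* is not transcribed.
So PexT is not produced.
Indole is present, so QuvV is inactive.
Xylulose is present, so NolZ is inactive.
Required activator NolZ is absent, so *lomJ* is not transcribed.
So LomJ is not produced.
With no repressor bound, *irpY* is transcribed.
So IrpY is produced and active.
With repressor IrpY bound, *sibG* is not transcribed.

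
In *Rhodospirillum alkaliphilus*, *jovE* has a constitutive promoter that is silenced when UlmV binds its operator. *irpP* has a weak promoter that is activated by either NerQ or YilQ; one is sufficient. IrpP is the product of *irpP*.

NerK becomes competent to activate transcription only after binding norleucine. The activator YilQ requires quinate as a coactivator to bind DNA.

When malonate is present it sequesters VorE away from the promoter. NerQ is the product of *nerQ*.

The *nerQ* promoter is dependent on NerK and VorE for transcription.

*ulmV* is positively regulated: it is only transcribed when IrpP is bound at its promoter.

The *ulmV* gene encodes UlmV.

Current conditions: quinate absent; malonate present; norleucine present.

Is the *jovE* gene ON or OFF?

ON

Norleucine is present, so NerK is active.
Malonate is present, so VorE is inactive.
Required activator VorE is absent, so *nerQ* is not transcribed.
So NerQ is not produced.
Quinate is absent, so YilQ is inactive.
No activator is available at the *irpP* promoter, so *irpP* is not transcribed.
So IrpP is not produced.
Required activator IrpP is absent, so *ulmV* is not transcribed.
So UlmV is not produced.
With no repressor bound, *jovE* is transcribed.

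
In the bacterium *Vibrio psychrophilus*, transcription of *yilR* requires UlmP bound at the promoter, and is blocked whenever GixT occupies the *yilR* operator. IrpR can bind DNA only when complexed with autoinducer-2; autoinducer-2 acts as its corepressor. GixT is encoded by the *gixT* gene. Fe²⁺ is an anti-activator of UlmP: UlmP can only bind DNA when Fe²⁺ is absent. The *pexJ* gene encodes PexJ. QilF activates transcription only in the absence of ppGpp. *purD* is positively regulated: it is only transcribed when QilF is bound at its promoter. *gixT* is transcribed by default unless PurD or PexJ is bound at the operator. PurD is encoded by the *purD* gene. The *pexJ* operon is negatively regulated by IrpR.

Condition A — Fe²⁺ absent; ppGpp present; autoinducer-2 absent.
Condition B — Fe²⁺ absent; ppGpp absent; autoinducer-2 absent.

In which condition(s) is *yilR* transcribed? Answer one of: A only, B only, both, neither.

both

Condition A:
Fe²⁺ is absent, so UlmP is active.
ppGpp is present, so QilF is inactive.
Required activator QilF is absent, so *purD* is not transcribed.
So PurD is not produced.
Autoinducer-2 is absent, so IrpR is inactive.
With no repressor bound, *pexJ* is transcribed.
So PexJ is produced and active.
With repressor PexJ bound, *gixT* is not transcribed.
So GixT is not produced.
No repressor is bound and UlmP is active, so *yilR* is transcribed.
→ *yilR* is ON in A.
Condition B:
Fe²⁺ is absent, so UlmP is active.
ppGpp is absent, so QilF is active.
No repressor is bound and QilF is active, so *purD* is transcribed.
So PurD is produced and active.
Autoinducer-2 is absent, so IrpR is inactive.
With no repressor bound, *pexJ* is transcribed.
So PexJ is produced and active.
With repressor PurD bound, *gixT* is not transcribed.
So GixT is not produced.
No repressor is bound and UlmP is active, so *yilR* is transcribed.
→ *yilR* is ON in B.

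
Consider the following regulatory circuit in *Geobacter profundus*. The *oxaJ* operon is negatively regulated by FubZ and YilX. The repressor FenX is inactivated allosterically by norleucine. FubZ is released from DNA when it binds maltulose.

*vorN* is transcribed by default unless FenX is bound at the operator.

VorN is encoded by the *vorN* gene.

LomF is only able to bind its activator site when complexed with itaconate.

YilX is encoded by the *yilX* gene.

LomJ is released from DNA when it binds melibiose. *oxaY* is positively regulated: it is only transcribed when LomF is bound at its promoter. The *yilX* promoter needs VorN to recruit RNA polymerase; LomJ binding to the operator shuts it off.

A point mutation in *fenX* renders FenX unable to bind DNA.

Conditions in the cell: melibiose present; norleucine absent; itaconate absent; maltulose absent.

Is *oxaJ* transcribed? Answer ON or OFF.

OFF

Maltulose is absent, so FubZ is active.
FenX is non-functional in this strain, so it has no effect.
With no repressor bound, *vorN* is transcribed.
So VorN is produced and active.
Melibiose is present, so LomJ is inactive.
No repressor is bound and VorN is active, so *yilX* is transcribed.
So YilX is produced and active.
With repressor FubZ bound, *oxaJ* is not transcribed.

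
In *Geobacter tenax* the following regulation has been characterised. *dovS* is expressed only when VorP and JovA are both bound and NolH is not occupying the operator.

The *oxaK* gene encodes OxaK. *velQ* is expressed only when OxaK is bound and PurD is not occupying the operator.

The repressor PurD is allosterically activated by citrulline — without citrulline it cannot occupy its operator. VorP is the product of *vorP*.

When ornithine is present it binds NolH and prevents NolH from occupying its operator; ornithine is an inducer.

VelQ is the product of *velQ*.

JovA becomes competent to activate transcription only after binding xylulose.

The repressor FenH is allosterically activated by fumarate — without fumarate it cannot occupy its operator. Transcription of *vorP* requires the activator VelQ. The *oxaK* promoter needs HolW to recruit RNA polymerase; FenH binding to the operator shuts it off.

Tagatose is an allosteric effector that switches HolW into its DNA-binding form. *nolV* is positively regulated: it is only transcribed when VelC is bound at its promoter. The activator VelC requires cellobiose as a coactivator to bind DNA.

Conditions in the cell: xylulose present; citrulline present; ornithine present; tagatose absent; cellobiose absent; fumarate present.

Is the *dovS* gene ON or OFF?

Citrulline is present, so PurD is active.
Tagatose is absent, so HolW is inactive.
Fumarate is present, so FenH is active.
With repressor FenH bound, *oxaK* is not transcribed.
So OxaK is not produced.
With repressor PurD bound, *velQ* is not transcribed.
So VelQ is not produced.
Required activator VelQ is absent, so *vorP* is not transcribed.
So VorP is not produced.
Ornithine is present, so NolH is inactive.
Xylulose is present, so JovA is active.
Required activator VorP is absent, so *dovS* is not transcribed.

OFF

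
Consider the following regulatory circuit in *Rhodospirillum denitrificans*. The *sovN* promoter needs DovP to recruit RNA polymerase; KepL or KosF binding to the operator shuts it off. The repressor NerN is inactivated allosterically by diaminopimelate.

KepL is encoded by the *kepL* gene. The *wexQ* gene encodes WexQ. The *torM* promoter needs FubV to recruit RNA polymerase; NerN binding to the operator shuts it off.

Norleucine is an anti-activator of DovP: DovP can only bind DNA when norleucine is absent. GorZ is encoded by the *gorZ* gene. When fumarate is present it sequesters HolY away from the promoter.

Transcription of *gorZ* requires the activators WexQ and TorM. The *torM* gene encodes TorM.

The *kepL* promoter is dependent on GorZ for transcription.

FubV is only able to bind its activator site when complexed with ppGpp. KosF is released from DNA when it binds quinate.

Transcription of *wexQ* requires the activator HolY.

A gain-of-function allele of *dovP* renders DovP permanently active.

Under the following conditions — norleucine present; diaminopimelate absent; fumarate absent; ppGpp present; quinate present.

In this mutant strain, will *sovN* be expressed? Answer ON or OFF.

ON

DovP is constitutively active in this strain.
Fumarate is absent, so HolY is active.
No repressor is bound and HolY is active, so *wexQ* is transcribed.
So WexQ is produced and active.
Diaminopimelate is absent, so NerN is active.
ppGpp is present, so FubV is active.
With repressor NerN bound, *torM* is not transcribed.
So TorM is not produced.
Required activator TorM is absent, so *gorZ* is not transcribed.
So GorZ is not produced.
Required activator GorZ is absent, so *kepL* is not transcribed.
So KepL is not produced.
Quinate is present, so KosF is inactive.
No repressor is bound and DovP is active, so *sovN* is transcribed.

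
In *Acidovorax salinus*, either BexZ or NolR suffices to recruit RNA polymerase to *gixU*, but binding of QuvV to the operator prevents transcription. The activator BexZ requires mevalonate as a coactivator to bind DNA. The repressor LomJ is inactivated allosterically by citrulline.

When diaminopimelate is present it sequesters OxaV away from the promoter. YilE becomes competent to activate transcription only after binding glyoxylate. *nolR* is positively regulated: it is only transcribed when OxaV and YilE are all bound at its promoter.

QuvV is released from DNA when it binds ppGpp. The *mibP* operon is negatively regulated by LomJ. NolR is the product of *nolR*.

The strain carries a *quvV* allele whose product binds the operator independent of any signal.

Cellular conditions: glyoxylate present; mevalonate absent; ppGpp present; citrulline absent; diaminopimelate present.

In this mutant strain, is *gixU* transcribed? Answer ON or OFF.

OFF

Mevalonate is absent, so BexZ is inactive.
QuvV is constitutively active in this strain.
Diaminopimelate is present, so OxaV is inactive.
Glyoxylate is present, so YilE is active.
Required activator OxaV is absent, so *nolR* is not transcribed.
So NolR is not produced.
With repressor QuvV bound, *gixU* is not transcribed.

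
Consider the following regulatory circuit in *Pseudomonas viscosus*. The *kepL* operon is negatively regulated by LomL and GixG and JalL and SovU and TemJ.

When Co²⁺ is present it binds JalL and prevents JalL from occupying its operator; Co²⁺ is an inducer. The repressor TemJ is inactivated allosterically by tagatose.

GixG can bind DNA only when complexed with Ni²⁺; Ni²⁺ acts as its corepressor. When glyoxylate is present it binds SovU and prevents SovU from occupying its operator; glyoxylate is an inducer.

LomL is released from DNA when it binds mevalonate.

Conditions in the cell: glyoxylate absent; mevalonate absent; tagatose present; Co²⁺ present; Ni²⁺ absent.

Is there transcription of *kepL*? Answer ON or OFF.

OFF

Mevalonate is absent, so LomL is active.
Ni²⁺ is absent, so GixG is inactive.
Co²⁺ is present, so JalL is inactive.
Glyoxylate is absent, so SovU is active.
Tagatose is present, so TemJ is inactive.
With repressor LomL bound, *kepL* is not transcribed.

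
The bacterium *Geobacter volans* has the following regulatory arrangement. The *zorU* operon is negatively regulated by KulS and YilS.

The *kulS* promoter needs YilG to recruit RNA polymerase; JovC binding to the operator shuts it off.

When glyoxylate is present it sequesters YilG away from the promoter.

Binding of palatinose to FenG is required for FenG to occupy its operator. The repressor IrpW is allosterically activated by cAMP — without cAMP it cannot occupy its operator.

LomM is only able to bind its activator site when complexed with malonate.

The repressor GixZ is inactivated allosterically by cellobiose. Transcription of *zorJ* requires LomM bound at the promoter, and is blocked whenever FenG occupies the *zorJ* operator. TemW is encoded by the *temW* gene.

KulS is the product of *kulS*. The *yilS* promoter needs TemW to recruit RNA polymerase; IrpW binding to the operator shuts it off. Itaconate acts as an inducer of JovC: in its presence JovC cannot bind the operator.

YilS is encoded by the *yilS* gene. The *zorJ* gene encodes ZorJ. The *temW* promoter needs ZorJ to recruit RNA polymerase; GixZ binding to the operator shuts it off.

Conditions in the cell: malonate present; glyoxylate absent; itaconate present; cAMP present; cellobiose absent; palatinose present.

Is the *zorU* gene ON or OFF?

OFF

Itaconate is present, so JovC is inactive.
Glyoxylate is absent, so YilG is active.
No repressor is bound and YilG is active, so *kulS* is transcribed.
So KulS is produced and active.
cAMP is present, so IrpW is active.
Cellobiose is absent, so GixZ is active.
Palatinose is present, so FenG is active.
Malonate is present, so LomM is active.
With repressor FenG bound, *zorJ* is not transcribed.
So ZorJ is not produced.
With repressor GixZ bound, *temW* is not transcribed.
So TemW is not produced.
With repressor IrpW bound, *yilS* is not transcribed.
So YilS is not produced.
With repressor KulS bound, *zorU* is not transcribed.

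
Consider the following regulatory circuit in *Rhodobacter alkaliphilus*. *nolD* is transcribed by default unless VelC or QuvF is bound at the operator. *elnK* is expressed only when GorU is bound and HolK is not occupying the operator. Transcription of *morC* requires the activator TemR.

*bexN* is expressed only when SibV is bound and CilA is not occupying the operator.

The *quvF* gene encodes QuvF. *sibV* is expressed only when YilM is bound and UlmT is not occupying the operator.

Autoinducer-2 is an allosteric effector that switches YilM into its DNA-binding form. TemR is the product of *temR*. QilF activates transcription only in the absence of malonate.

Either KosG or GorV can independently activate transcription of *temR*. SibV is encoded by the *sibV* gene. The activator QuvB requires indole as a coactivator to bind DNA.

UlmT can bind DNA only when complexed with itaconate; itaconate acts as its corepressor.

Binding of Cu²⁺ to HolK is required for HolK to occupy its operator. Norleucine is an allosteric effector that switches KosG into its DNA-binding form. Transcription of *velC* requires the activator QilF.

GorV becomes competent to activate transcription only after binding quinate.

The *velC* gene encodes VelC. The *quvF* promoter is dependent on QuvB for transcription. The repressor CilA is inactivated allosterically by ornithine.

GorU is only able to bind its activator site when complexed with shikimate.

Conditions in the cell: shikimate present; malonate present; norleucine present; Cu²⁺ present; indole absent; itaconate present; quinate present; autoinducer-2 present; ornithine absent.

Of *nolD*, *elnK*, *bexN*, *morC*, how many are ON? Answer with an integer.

Malonate is present, so QilF is inactive.
Required activator QilF is absent, so *velC* is not transcribed.
So VelC is not produced.
Indole is absent, so QuvB is inactive.
Required activator QuvB is absent, so *quvF* is not transcribed.
So QuvF is not produced.
With no repressor bound, *nolD* is transcribed.
→ *nolD* is ON.
Shikimate is present, so GorU is active.
Cu²⁺ is present, so HolK is active.
With repressor HolK bound, *elnK* is not transcribed.
→ *elnK* is OFF.
Ornithine is absent, so CilA is active.
Autoinducer-2 is present, so YilM is active.
Itaconate is present, so UlmT is active.
With repressor UlmT bound, *sibV* is not transcribed.
So SibV is not produced.
With repressor CilA bound, *bexN* is not transcribed.
→ *bexN* is OFF.
Norleucine is present, so KosG is active.
Quinate is present, so GorV is active.
Activator KosG is present, so *temR* is transcribed.
So TemR is produced and active.
No repressor is bound and TemR is active, so *morC* is transcribed.
→ *morC* is ON.
2 of the 4 genes are transcribed.

2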